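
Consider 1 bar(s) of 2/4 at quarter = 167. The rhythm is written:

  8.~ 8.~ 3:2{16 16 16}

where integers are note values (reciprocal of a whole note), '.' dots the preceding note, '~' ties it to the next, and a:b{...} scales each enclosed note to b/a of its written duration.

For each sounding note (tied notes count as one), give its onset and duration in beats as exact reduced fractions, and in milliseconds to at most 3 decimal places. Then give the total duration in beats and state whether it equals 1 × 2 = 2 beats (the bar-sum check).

1) 0.0ms=0b +598.802ms=5/3b
2) 598.802ms=5/3b +59.88ms=1/6b
3) 658.683ms=11/6b +59.88ms=1/6b
Σ=2b of 2 (167bpm 2/4) — PASS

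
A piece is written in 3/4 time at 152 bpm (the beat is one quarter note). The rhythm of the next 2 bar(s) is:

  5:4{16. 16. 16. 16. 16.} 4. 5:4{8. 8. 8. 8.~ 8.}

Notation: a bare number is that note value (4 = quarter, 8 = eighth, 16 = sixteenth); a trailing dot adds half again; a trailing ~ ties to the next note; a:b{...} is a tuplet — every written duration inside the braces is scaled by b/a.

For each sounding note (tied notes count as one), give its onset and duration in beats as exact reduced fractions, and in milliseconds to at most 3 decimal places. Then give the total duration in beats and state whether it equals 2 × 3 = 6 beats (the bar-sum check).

1) 0.0ms=0b +118.421ms=3/10b
2) 118.421ms=3/10b +118.421ms=3/10b
3) 236.842ms=3/5b +118.421ms=3/10b
4) 355.263ms=9/10b +118.421ms=3/10b
5) 473.684ms=6/5b +118.421ms=3/10b
6) 592.105ms=3/2b +592.105ms=3/2b
7) 1184.211ms=3b +236.842ms=3/5b
8) 1421.053ms=18/5b +236.842ms=3/5b
9) 1657.895ms=21/5b +236.842ms=3/5b
10) 1894.737ms=24/5b +473.684ms=6/5b
Σ=6b of 6 (152bpm 3/4) — PASS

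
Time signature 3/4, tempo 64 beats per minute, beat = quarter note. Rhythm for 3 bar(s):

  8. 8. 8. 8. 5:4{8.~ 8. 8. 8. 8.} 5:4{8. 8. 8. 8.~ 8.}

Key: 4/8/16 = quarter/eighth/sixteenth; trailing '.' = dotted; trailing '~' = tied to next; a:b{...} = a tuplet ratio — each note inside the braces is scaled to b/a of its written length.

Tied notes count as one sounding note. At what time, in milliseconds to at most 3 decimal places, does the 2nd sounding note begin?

1. 0.0ms @ 0 + 703.125ms (3/4)
2. 703.125ms @ 3/4 + 703.125ms (3/4)
3. 1406.25ms @ 3/2 + 703.125ms (3/4)
4. 2109.375ms @ 9/4 + 703.125ms (3/4)
5. 2812.5ms @ 3 + 1125.0ms (6/5)
6. 3937.5ms @ 21/5 + 562.5ms (3/5)
7. 4500.0ms @ 24/5 + 562.5ms (3/5)
8. 5062.5ms @ 27/5 + 562.5ms (3/5)
9. 5625.0ms @ 6 + 562.5ms (3/5)
10. 6187.5ms @ 33/5 + 562.5ms (3/5)
11. 6750.0ms @ 36/5 + 562.5ms (3/5)
12. 7312.5ms @ 39/5 + 1125.0ms (6/5)

note 2 onset = 3/4b = 703.125ms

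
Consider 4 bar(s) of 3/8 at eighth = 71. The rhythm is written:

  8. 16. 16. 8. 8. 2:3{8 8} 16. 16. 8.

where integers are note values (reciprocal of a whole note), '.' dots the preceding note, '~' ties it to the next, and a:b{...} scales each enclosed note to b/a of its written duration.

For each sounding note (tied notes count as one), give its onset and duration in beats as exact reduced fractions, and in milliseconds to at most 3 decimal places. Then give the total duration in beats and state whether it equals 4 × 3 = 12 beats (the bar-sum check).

1) 0.0ms=0b +1267.606ms=3/2b
2) 1267.606ms=3/2b +633.803ms=3/4b
3) 1901.408ms=9/4b +633.803ms=3/4b
4) 2535.211ms=3b +1267.606ms=3/2b
5) 3802.817ms=9/2b +1267.606ms=3/2b
6) 5070.423ms=6b +1267.606ms=3/2b
7) 6338.028ms=15/2b +1267.606ms=3/2b
8) 7605.634ms=9b +633.803ms=3/4b
9) 8239.437ms=39/4b +633.803ms=3/4b
10) 8873.239ms=21/2b +1267.606ms=3/2b
Σ=12b of 12 (71bpm 3/8) — PASS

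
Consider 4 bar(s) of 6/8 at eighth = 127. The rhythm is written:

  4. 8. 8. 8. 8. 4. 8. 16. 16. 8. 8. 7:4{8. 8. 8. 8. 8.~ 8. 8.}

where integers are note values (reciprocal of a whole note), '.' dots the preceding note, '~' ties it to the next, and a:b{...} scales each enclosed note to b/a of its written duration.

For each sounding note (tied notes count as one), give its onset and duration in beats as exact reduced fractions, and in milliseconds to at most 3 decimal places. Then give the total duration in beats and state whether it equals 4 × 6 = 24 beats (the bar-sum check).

1) 0.0ms=0b +1417.323ms=3b
2) 1417.323ms=3b +708.661ms=3/2b
3) 2125.984ms=9/2b +708.661ms=3/2b
4) 2834.646ms=6b +708.661ms=3/2b
5) 3543.307ms=15/2b +708.661ms=3/2b
6) 4251.969ms=9b +1417.323ms=3b
7) 5669.291ms=12b +708.661ms=3/2b
8) 6377.953ms=27/2b +354.331ms=3/4b
9) 6732.283ms=57/4b +354.331ms=3/4b
10) 7086.614ms=15b +708.661ms=3/2b
11) 7795.276ms=33/2b +708.661ms=3/2b
12) 8503.937ms=18b +404.949ms=6/7b
13) 8908.886ms=132/7b +404.949ms=6/7b
14) 9313.836ms=138/7b +404.949ms=6/7b
15) 9718.785ms=144/7b +404.949ms=6/7b
16) 10123.735ms=150/7b +809.899ms=12/7b
17) 10933.633ms=162/7b +404.949ms=6/7b
Σ=24b of 24 (127bpm 6/8) — PASS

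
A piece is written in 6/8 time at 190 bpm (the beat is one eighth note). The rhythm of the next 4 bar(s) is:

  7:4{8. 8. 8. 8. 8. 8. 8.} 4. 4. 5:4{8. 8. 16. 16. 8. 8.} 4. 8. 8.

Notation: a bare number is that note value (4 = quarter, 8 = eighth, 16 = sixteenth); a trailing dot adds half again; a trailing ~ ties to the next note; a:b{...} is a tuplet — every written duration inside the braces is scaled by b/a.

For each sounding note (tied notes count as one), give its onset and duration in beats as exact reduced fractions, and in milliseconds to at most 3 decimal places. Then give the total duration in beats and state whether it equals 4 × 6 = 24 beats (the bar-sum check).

1) 0.0ms=0b +270.677ms=6/7b
2) 270.677ms=6/7b +270.677ms=6/7b
3) 541.353ms=12/7b +270.677ms=6/7b
4) 812.03ms=18/7b +270.677ms=6/7b
5) 1082.707ms=24/7b +270.677ms=6/7b
6) 1353.383ms=30/7b +270.677ms=6/7b
7) 1624.06ms=36/7b +270.677ms=6/7b
8) 1894.737ms=6b +947.368ms=3b
9) 2842.105ms=9b +947.368ms=3b
10) 3789.474ms=12b +378.947ms=6/5b
11) 4168.421ms=66/5b +378.947ms=6/5b
12) 4547.368ms=72/5b +189.474ms=3/5b
13) 4736.842ms=15b +189.474ms=3/5b
14) 4926.316ms=78/5b +378.947ms=6/5b
15) 5305.263ms=84/5b +378.947ms=6/5b
16) 5684.211ms=18b +947.368ms=3b
17) 6631.579ms=21b +473.684ms=3/2b
18) 7105.263ms=45/2b +473.684ms=3/2b
Σ=24b of 24 (190bpm 6/8) — PASS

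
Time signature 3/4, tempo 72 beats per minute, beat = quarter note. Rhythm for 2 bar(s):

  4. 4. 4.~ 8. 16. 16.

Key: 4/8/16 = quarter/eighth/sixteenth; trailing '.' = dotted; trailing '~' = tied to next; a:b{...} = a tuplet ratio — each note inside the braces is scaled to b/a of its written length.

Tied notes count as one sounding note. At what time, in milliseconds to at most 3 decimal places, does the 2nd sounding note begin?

1. 0.0ms @ 0 + 1250.0ms (3/2)
2. 1250.0ms @ 3/2 + 1250.0ms (3/2)
3. 2500.0ms @ 3 + 1875.0ms (9/4)
4. 4375.0ms @ 21/4 + 312.5ms (3/8)
5. 4687.5ms @ 45/8 + 312.5ms (3/8)

note 2 onset = 3/2b = 1250.0ms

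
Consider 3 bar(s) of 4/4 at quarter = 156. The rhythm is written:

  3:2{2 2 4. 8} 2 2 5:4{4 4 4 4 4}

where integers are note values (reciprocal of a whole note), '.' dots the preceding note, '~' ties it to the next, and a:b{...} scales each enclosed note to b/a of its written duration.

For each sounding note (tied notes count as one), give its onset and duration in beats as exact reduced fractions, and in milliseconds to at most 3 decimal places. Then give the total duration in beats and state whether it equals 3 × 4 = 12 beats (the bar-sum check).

1) 0.0ms=0b +512.821ms=4/3b
2) 512.821ms=4/3b +512.821ms=4/3b
3) 1025.641ms=8/3b +384.615ms=1b
4) 1410.256ms=11/3b +128.205ms=1/3b
5) 1538.462ms=4b +769.231ms=2b
6) 2307.692ms=6b +769.231ms=2b
7) 3076.923ms=8b +307.692ms=4/5b
8) 3384.615ms=44/5b +307.692ms=4/5b
9) 3692.308ms=48/5b +307.692ms=4/5b
10) 4000.0ms=52/5b +307.692ms=4/5b
11) 4307.692ms=56/5b +307.692ms=4/5b
Σ=12b of 12 (156bpm 4/4) — PASS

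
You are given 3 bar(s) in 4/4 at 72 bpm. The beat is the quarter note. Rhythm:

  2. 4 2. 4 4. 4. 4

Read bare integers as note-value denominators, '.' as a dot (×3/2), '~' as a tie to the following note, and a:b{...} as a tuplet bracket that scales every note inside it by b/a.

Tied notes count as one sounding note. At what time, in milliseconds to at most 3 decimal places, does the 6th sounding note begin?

note 6 onset = 19/2b = 7916.667ms

1. 0.0ms @ 0 + 2500.0ms (3)
2. 2500.0ms @ 3 + 833.333ms (1)
3. 3333.333ms @ 4 + 2500.0ms (3)
4. 5833.333ms @ 7 + 833.333ms (1)
5. 6666.667ms @ 8 + 1250.0ms (3/2)
6. 7916.667ms @ 19/2 + 1250.0ms (3/2)
7. 9166.667ms @ 11 + 833.333ms (1)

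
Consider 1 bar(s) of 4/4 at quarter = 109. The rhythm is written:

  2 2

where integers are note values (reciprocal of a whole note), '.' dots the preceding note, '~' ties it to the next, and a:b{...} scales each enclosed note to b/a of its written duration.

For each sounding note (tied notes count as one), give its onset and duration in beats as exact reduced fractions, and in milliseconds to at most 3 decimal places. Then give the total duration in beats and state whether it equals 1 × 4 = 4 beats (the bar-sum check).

1) 0.0ms=0b +1100.917ms=2b
2) 1100.917ms=2b +1100.917ms=2b
Σ=4b of 4 (109bpm 4/4) — PASS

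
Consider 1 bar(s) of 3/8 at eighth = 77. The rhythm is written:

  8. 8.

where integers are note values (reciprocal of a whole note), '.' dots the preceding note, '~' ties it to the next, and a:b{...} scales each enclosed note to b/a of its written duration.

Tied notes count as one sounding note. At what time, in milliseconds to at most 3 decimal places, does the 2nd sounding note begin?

1. 0.0ms @ 0 + 1168.831ms (3/2)
2. 1168.831ms @ 3/2 + 1168.831ms (3/2)

note 2 onset = 3/2b = 1168.831ms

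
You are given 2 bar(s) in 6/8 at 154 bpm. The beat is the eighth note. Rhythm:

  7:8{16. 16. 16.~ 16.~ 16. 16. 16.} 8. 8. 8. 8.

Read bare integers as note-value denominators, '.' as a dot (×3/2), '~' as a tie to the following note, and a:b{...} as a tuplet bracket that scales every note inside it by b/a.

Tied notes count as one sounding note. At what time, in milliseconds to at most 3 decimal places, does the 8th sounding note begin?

note 8 onset = 9b = 3506.494ms

1. 0.0ms @ 0 + 333.952ms (6/7)
2. 333.952ms @ 6/7 + 333.952ms (6/7)
3. 667.904ms @ 12/7 + 1001.855ms (18/7)
4. 1669.759ms @ 30/7 + 333.952ms (6/7)
5. 2003.711ms @ 36/7 + 333.952ms (6/7)
6. 2337.662ms @ 6 + 584.416ms (3/2)
7. 2922.078ms @ 15/2 + 584.416ms (3/2)
8. 3506.494ms @ 9 + 584.416ms (3/2)
9. 4090.909ms @ 21/2 + 584.416ms (3/2)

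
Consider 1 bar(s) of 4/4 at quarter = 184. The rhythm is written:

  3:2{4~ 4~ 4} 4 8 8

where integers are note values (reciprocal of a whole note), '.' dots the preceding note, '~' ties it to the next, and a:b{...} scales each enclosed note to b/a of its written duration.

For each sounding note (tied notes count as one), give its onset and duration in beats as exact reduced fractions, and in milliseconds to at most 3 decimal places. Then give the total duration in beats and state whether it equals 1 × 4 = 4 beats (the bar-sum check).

1) 0.0ms=0b +652.174ms=2b
2) 652.174ms=2b +326.087ms=1b
3) 978.261ms=3b +163.043ms=1/2b
4) 1141.304ms=7/2b +163.043ms=1/2b
Σ=4b of 4 (184bpm 4/4) — PASS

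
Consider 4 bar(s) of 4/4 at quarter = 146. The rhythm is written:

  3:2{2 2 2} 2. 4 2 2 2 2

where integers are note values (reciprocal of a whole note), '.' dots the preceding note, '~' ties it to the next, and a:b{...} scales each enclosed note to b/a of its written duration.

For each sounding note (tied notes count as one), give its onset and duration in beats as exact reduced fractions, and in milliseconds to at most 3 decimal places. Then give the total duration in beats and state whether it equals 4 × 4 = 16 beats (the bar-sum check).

1) 0.0ms=0b +547.945ms=4/3b
2) 547.945ms=4/3b +547.945ms=4/3b
3) 1095.89ms=8/3b +547.945ms=4/3b
4) 1643.836ms=4b +1232.877ms=3b
5) 2876.712ms=7b +410.959ms=1b
6) 3287.671ms=8b +821.918ms=2b
7) 4109.589ms=10b +821.918ms=2b
8) 4931.507ms=12b +821.918ms=2b
9) 5753.425ms=14b +821.918ms=2b
Σ=16b of 16 (146bpm 4/4) — PASS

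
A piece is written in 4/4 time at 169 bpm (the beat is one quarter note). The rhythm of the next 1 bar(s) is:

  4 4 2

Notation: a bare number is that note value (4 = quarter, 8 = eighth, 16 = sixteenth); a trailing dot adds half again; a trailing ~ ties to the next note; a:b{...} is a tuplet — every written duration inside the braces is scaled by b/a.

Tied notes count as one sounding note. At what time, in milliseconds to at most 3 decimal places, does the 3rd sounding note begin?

note 3 onset = 2b = 710.059ms

1. 0.0ms @ 0 + 355.03ms (1)
2. 355.03ms @ 1 + 355.03ms (1)
3. 710.059ms @ 2 + 710.059ms (2)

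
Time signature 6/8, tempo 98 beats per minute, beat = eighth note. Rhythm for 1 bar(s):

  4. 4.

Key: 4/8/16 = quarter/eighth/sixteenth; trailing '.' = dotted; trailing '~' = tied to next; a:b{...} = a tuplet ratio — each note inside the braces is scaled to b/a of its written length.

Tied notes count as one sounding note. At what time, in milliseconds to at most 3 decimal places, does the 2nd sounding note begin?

1. 0.0ms @ 0 + 1836.735ms (3)
2. 1836.735ms @ 3 + 1836.735ms (3)

note 2 onset = 3b = 1836.735ms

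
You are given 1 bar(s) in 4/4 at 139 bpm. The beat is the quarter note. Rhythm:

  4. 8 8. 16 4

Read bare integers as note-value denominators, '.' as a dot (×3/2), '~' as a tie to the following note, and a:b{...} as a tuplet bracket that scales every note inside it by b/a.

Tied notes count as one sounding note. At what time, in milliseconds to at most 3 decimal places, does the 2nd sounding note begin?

1. 0.0ms @ 0 + 647.482ms (3/2)
2. 647.482ms @ 3/2 + 215.827ms (1/2)
3. 863.309ms @ 2 + 323.741ms (3/4)
4. 1187.05ms @ 11/4 + 107.914ms (1/4)
5. 1294.964ms @ 3 + 431.655ms (1)

note 2 onset = 3/2b = 647.482ms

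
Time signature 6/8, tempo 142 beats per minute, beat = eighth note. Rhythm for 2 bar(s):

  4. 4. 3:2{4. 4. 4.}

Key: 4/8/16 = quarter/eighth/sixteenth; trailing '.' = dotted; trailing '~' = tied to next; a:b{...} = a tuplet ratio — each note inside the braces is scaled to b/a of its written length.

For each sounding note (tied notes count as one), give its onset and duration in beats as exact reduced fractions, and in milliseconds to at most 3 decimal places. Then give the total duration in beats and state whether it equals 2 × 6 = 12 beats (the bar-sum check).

1) 0.0ms=0b +1267.606ms=3b
2) 1267.606ms=3b +1267.606ms=3b
3) 2535.211ms=6b +845.07ms=2b
4) 3380.282ms=8b +845.07ms=2b
5) 4225.352ms=10b +845.07ms=2b
Σ=12b of 12 (142bpm 6/8) — PASS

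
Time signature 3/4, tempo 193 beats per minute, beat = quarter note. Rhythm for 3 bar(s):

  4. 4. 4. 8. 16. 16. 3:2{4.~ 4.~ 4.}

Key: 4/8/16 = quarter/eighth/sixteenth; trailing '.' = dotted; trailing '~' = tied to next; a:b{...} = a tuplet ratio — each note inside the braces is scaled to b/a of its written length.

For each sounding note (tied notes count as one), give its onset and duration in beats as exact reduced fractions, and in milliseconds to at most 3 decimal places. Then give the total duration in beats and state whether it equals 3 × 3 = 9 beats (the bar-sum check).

1) 0.0ms=0b +466.321ms=3/2b
2) 466.321ms=3/2b +466.321ms=3/2b
3) 932.642ms=3b +466.321ms=3/2b
4) 1398.964ms=9/2b +233.161ms=3/4b
5) 1632.124ms=21/4b +116.58ms=3/8b
6) 1748.705ms=45/8b +116.58ms=3/8b
7) 1865.285ms=6b +932.642ms=3b
Σ=9b of 9 (193bpm 3/4) — PASS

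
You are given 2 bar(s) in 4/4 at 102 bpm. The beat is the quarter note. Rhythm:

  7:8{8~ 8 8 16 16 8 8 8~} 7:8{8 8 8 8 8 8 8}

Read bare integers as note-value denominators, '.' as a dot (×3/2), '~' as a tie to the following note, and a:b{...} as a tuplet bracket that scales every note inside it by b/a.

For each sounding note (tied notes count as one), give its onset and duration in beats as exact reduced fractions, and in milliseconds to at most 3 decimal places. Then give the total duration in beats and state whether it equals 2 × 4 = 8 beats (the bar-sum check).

1) 0.0ms=0b +672.269ms=8/7b
2) 672.269ms=8/7b +336.134ms=4/7b
3) 1008.403ms=12/7b +168.067ms=2/7b
4) 1176.471ms=2b +168.067ms=2/7b
5) 1344.538ms=16/7b +336.134ms=4/7b
6) 1680.672ms=20/7b +336.134ms=4/7b
7) 2016.807ms=24/7b +672.269ms=8/7b
8) 2689.076ms=32/7b +336.134ms=4/7b
9) 3025.21ms=36/7b +336.134ms=4/7b
10) 3361.345ms=40/7b +336.134ms=4/7b
11) 3697.479ms=44/7b +336.134ms=4/7b
12) 4033.613ms=48/7b +336.134ms=4/7b
13) 4369.748ms=52/7b +336.134ms=4/7b
Σ=8b of 8 (102bpm 4/4) — PASS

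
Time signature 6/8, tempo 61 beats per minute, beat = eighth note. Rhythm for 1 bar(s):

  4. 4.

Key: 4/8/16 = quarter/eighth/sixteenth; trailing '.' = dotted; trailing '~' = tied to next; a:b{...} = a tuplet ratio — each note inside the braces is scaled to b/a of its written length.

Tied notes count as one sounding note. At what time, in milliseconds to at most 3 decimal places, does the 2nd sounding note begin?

1. 0.0ms @ 0 + 2950.82ms (3)
2. 2950.82ms @ 3 + 2950.82ms (3)

note 2 onset = 3b = 2950.82ms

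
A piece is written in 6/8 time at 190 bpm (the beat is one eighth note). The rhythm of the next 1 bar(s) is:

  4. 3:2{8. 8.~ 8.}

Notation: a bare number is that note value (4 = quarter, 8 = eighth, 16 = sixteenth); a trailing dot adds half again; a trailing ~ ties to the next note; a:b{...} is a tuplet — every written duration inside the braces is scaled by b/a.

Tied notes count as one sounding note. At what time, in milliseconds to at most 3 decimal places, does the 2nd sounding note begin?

note 2 onset = 3b = 947.368ms

1. 0.0ms @ 0 + 947.368ms (3)
2. 947.368ms @ 3 + 315.789ms (1)
3. 1263.158ms @ 4 + 631.579ms (2)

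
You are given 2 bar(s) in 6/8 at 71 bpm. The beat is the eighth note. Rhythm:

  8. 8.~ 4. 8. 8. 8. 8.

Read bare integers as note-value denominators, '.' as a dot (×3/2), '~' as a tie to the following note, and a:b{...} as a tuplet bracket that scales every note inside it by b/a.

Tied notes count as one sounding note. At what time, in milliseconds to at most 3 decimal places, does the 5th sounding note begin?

1. 0.0ms @ 0 + 1267.606ms (3/2)
2. 1267.606ms @ 3/2 + 3802.817ms (9/2)
3. 5070.423ms @ 6 + 1267.606ms (3/2)
4. 6338.028ms @ 15/2 + 1267.606ms (3/2)
5. 7605.634ms @ 9 + 1267.606ms (3/2)
6. 8873.239ms @ 21/2 + 1267.606ms (3/2)

note 5 onset = 9b = 7605.634ms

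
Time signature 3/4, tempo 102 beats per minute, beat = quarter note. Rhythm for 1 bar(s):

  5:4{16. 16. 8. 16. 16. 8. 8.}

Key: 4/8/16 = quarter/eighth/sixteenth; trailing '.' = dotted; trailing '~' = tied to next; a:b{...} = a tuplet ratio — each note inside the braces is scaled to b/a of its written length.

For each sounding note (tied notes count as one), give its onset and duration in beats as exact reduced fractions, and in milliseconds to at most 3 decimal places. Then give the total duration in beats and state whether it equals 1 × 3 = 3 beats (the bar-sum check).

1) 0.0ms=0b +176.471ms=3/10b
2) 176.471ms=3/10b +176.471ms=3/10b
3) 352.941ms=3/5b +352.941ms=3/5b
4) 705.882ms=6/5b +176.471ms=3/10b
5) 882.353ms=3/2b +176.471ms=3/10b
6) 1058.824ms=9/5b +352.941ms=3/5b
7) 1411.765ms=12/5b +352.941ms=3/5b
Σ=3b of 3 (102bpm 3/4) — PASS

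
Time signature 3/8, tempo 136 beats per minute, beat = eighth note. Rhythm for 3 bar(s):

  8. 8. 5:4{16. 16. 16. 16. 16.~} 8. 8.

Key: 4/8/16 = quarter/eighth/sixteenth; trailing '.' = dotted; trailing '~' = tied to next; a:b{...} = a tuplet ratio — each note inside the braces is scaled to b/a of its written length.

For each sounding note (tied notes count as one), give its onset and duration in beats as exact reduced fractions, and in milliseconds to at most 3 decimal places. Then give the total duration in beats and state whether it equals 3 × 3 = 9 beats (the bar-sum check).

1) 0.0ms=0b +661.765ms=3/2b
2) 661.765ms=3/2b +661.765ms=3/2b
3) 1323.529ms=3b +264.706ms=3/5b
4) 1588.235ms=18/5b +264.706ms=3/5b
5) 1852.941ms=21/5b +264.706ms=3/5b
6) 2117.647ms=24/5b +264.706ms=3/5b
7) 2382.353ms=27/5b +926.471ms=21/10b
8) 3308.824ms=15/2b +661.765ms=3/2b
Σ=9b of 9 (136bpm 3/8) — PASS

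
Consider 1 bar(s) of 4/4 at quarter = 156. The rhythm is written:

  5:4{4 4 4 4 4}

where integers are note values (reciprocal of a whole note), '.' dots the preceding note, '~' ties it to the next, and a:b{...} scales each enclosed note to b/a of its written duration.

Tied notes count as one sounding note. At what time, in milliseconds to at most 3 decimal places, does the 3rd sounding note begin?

1. 0.0ms @ 0 + 307.692ms (4/5)
2. 307.692ms @ 4/5 + 307.692ms (4/5)
3. 615.385ms @ 8/5 + 307.692ms (4/5)
4. 923.077ms @ 12/5 + 307.692ms (4/5)
5. 1230.769ms @ 16/5 + 307.692ms (4/5)

note 3 onset = 8/5b = 615.385ms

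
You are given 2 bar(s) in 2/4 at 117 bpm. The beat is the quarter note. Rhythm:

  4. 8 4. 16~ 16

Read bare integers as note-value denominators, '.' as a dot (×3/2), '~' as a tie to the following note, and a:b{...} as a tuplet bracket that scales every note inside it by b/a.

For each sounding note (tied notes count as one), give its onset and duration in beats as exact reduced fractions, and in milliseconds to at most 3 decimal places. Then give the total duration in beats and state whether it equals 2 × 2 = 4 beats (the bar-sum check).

1) 0.0ms=0b +769.231ms=3/2b
2) 769.231ms=3/2b +256.41ms=1/2b
3) 1025.641ms=2b +769.231ms=3/2b
4) 1794.872ms=7/2b +256.41ms=1/2b
Σ=4b of 4 (117bpm 2/4) — PASS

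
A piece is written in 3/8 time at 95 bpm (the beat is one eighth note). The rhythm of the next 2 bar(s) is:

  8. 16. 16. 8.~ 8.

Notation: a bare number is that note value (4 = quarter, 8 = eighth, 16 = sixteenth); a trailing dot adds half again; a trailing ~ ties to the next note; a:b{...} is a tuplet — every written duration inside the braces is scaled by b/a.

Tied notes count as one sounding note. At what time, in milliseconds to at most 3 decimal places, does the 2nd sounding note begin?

1. 0.0ms @ 0 + 947.368ms (3/2)
2. 947.368ms @ 3/2 + 473.684ms (3/4)
3. 1421.053ms @ 9/4 + 473.684ms (3/4)
4. 1894.737ms @ 3 + 1894.737ms (3)

note 2 onset = 3/2b = 947.368ms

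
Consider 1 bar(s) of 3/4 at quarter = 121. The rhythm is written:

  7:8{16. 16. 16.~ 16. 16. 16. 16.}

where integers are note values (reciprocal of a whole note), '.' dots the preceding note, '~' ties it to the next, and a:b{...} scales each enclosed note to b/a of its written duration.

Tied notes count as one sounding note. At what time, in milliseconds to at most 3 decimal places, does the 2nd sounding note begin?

1. 0.0ms @ 0 + 212.515ms (3/7)
2. 212.515ms @ 3/7 + 212.515ms (3/7)
3. 425.03ms @ 6/7 + 425.03ms (6/7)
4. 850.059ms @ 12/7 + 212.515ms (3/7)
5. 1062.574ms @ 15/7 + 212.515ms (3/7)
6. 1275.089ms @ 18/7 + 212.515ms (3/7)

note 2 onset = 3/7b = 212.515ms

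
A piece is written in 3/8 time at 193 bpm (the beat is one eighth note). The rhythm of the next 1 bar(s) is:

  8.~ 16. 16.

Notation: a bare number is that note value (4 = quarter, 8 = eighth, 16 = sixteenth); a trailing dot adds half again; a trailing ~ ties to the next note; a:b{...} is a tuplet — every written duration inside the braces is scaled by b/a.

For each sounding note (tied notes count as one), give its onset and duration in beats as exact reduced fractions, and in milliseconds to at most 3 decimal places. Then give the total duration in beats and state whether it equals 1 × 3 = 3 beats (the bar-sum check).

1) 0.0ms=0b +699.482ms=9/4b
2) 699.482ms=9/4b +233.161ms=3/4b
Σ=3b of 3 (193bpm 3/8) — PASS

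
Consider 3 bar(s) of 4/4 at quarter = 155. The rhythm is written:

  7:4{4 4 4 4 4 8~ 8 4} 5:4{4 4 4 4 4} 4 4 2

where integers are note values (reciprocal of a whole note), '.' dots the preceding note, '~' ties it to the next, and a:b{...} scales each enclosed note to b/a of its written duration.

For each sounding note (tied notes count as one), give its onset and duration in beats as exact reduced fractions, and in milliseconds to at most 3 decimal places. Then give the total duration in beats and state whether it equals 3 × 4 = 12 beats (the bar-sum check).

1) 0.0ms=0b +221.198ms=4/7b
2) 221.198ms=4/7b +221.198ms=4/7b
3) 442.396ms=8/7b +221.198ms=4/7b
4) 663.594ms=12/7b +221.198ms=4/7b
5) 884.793ms=16/7b +221.198ms=4/7b
6) 1105.991ms=20/7b +221.198ms=4/7b
7) 1327.189ms=24/7b +221.198ms=4/7b
8) 1548.387ms=4b +309.677ms=4/5b
9) 1858.065ms=24/5b +309.677ms=4/5b
10) 2167.742ms=28/5b +309.677ms=4/5b
11) 2477.419ms=32/5b +309.677ms=4/5b
12) 2787.097ms=36/5b +309.677ms=4/5b
13) 3096.774ms=8b +387.097ms=1b
14) 3483.871ms=9b +387.097ms=1b
15) 3870.968ms=10b +774.194ms=2b
Σ=12b of 12 (155bpm 4/4) — PASS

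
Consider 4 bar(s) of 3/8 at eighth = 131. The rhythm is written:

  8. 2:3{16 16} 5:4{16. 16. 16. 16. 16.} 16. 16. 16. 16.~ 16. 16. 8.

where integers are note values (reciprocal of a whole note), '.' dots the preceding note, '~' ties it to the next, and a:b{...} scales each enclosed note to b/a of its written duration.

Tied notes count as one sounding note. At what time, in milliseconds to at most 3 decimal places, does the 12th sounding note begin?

1. 0.0ms @ 0 + 687.023ms (3/2)
2. 687.023ms @ 3/2 + 343.511ms (3/4)
3. 1030.534ms @ 9/4 + 343.511ms (3/4)
4. 1374.046ms @ 3 + 274.809ms (3/5)
5. 1648.855ms @ 18/5 + 274.809ms (3/5)
6. 1923.664ms @ 21/5 + 274.809ms (3/5)
7. 2198.473ms @ 24/5 + 274.809ms (3/5)
8. 2473.282ms @ 27/5 + 274.809ms (3/5)
9. 2748.092ms @ 6 + 343.511ms (3/4)
10. 3091.603ms @ 27/4 + 343.511ms (3/4)
11. 3435.115ms @ 15/2 + 343.511ms (3/4)
12. 3778.626ms @ 33/4 + 687.023ms (3/2)
13. 4465.649ms @ 39/4 + 343.511ms (3/4)
14. 4809.16ms @ 21/2 + 687.023ms (3/2)

note 12 onset = 33/4b = 3778.626ms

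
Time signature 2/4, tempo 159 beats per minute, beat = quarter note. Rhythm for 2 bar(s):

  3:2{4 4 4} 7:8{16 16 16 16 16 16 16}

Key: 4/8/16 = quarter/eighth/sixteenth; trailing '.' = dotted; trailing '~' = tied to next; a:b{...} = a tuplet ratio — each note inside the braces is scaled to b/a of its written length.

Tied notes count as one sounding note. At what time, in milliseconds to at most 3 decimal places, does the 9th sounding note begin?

1. 0.0ms @ 0 + 251.572ms (2/3)
2. 251.572ms @ 2/3 + 251.572ms (2/3)
3. 503.145ms @ 4/3 + 251.572ms (2/3)
4. 754.717ms @ 2 + 107.817ms (2/7)
5. 862.534ms @ 16/7 + 107.817ms (2/7)
6. 970.35ms @ 18/7 + 107.817ms (2/7)
7. 1078.167ms @ 20/7 + 107.817ms (2/7)
8. 1185.984ms @ 22/7 + 107.817ms (2/7)
9. 1293.801ms @ 24/7 + 107.817ms (2/7)
10. 1401.617ms @ 26/7 + 107.817ms (2/7)

note 9 onset = 24/7b = 1293.801ms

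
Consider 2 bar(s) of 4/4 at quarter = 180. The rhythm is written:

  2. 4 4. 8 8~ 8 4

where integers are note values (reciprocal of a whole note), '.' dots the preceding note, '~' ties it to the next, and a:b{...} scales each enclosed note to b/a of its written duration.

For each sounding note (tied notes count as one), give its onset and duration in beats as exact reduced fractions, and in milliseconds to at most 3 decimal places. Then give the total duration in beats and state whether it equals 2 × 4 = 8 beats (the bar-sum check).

1) 0.0ms=0b +1000.0ms=3b
2) 1000.0ms=3b +333.333ms=1b
3) 1333.333ms=4b +500.0ms=3/2b
4) 1833.333ms=11/2b +166.667ms=1/2b
5) 2000.0ms=6b +333.333ms=1b
6) 2333.333ms=7b +333.333ms=1b
Σ=8b of 8 (180bpm 4/4) — PASS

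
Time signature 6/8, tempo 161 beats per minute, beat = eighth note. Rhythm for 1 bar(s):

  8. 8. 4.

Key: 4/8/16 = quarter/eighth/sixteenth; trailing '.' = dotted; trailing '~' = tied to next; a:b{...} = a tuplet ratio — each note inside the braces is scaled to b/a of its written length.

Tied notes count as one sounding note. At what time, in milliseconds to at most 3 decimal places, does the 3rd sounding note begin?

1. 0.0ms @ 0 + 559.006ms (3/2)
2. 559.006ms @ 3/2 + 559.006ms (3/2)
3. 1118.012ms @ 3 + 1118.012ms (3)

note 3 onset = 3b = 1118.012ms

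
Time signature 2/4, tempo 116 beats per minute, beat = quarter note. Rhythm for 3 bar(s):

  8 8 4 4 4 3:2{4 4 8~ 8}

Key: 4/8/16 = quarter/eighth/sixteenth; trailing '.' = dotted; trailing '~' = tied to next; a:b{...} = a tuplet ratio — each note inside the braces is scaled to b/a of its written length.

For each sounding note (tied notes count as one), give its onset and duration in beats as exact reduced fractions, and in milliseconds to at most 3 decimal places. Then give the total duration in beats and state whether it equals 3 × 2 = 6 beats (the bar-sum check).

1) 0.0ms=0b +258.621ms=1/2b
2) 258.621ms=1/2b +258.621ms=1/2b
3) 517.241ms=1b +517.241ms=1b
4) 1034.483ms=2b +517.241ms=1b
5) 1551.724ms=3b +517.241ms=1b
6) 2068.966ms=4b +344.828ms=2/3b
7) 2413.793ms=14/3b +344.828ms=2/3b
8) 2758.621ms=16/3b +344.828ms=2/3b
Σ=6b of 6 (116bpm 2/4) — PASS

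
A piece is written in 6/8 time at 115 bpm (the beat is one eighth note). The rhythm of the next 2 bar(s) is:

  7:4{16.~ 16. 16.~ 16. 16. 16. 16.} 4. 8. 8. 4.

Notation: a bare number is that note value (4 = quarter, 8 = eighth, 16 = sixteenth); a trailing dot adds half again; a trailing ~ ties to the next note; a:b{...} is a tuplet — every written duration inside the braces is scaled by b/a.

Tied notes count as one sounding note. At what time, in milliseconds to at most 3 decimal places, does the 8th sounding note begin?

1. 0.0ms @ 0 + 447.205ms (6/7)
2. 447.205ms @ 6/7 + 447.205ms (6/7)
3. 894.41ms @ 12/7 + 223.602ms (3/7)
4. 1118.012ms @ 15/7 + 223.602ms (3/7)
5. 1341.615ms @ 18/7 + 223.602ms (3/7)
6. 1565.217ms @ 3 + 1565.217ms (3)
7. 3130.435ms @ 6 + 782.609ms (3/2)
8. 3913.043ms @ 15/2 + 782.609ms (3/2)
9. 4695.652ms @ 9 + 1565.217ms (3)

note 8 onset = 15/2b = 3913.043ms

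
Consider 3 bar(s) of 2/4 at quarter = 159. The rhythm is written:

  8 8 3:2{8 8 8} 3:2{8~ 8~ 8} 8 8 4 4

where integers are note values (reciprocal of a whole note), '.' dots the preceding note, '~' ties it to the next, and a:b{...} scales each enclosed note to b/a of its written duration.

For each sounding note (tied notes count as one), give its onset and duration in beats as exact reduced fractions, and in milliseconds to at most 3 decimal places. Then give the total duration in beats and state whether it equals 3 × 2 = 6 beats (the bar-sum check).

1) 0.0ms=0b +188.679ms=1/2b
2) 188.679ms=1/2b +188.679ms=1/2b
3) 377.358ms=1b +125.786ms=1/3b
4) 503.145ms=4/3b +125.786ms=1/3b
5) 628.931ms=5/3b +125.786ms=1/3b
6) 754.717ms=2b +377.358ms=1b
7) 1132.075ms=3b +188.679ms=1/2b
8) 1320.755ms=7/2b +188.679ms=1/2b
9) 1509.434ms=4b +377.358ms=1b
10) 1886.792ms=5b +377.358ms=1b
Σ=6b of 6 (159bpm 2/4) — PASS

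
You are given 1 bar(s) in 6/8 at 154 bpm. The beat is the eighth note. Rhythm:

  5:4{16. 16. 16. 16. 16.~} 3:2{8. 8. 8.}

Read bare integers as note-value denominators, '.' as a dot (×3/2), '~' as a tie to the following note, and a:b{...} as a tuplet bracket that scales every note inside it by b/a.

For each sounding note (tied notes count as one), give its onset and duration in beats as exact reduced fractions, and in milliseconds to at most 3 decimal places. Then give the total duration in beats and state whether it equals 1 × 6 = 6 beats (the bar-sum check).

1) 0.0ms=0b +233.766ms=3/5b
2) 233.766ms=3/5b +233.766ms=3/5b
3) 467.532ms=6/5b +233.766ms=3/5b
4) 701.299ms=9/5b +233.766ms=3/5b
5) 935.065ms=12/5b +623.377ms=8/5b
6) 1558.442ms=4b +389.61ms=1b
7) 1948.052ms=5b +389.61ms=1b
Σ=6b of 6 (154bpm 6/8) — PASS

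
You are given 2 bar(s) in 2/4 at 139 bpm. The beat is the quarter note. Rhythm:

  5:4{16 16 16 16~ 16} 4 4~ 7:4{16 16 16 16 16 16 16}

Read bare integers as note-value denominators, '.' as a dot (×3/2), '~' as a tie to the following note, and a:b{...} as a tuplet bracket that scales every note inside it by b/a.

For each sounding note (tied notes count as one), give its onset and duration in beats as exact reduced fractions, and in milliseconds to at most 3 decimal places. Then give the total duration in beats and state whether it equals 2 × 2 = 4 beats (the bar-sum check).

1) 0.0ms=0b +86.331ms=1/5b
2) 86.331ms=1/5b +86.331ms=1/5b
3) 172.662ms=2/5b +86.331ms=1/5b
4) 258.993ms=3/5b +172.662ms=2/5b
5) 431.655ms=1b +431.655ms=1b
6) 863.309ms=2b +493.32ms=8/7b
7) 1356.629ms=22/7b +61.665ms=1/7b
8) 1418.294ms=23/7b +61.665ms=1/7b
9) 1479.959ms=24/7b +61.665ms=1/7b
10) 1541.624ms=25/7b +61.665ms=1/7b
11) 1603.289ms=26/7b +61.665ms=1/7b
12) 1664.954ms=27/7b +61.665ms=1/7b
Σ=4b of 4 (139bpm 2/4) — PASS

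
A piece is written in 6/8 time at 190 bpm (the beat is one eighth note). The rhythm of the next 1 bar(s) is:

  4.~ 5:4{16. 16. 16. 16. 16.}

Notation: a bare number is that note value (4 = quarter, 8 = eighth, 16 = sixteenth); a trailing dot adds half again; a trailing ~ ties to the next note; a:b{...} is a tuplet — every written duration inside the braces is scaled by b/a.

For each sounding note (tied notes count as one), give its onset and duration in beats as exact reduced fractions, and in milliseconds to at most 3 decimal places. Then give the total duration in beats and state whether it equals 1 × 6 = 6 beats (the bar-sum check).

1) 0.0ms=0b +1136.842ms=18/5b
2) 1136.842ms=18/5b +189.474ms=3/5b
3) 1326.316ms=21/5b +189.474ms=3/5b
4) 1515.789ms=24/5b +189.474ms=3/5b
5) 1705.263ms=27/5b +189.474ms=3/5b
Σ=6b of 6 (190bpm 6/8) — PASS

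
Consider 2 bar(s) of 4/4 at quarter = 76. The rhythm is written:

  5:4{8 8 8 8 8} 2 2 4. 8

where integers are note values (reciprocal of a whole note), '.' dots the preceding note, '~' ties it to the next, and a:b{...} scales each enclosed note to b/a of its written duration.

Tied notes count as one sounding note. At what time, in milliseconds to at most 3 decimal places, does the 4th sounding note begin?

note 4 onset = 6/5b = 947.368ms

1. 0.0ms @ 0 + 315.789ms (2/5)
2. 315.789ms @ 2/5 + 315.789ms (2/5)
3. 631.579ms @ 4/5 + 315.789ms (2/5)
4. 947.368ms @ 6/5 + 315.789ms (2/5)
5. 1263.158ms @ 8/5 + 315.789ms (2/5)
6. 1578.947ms @ 2 + 1578.947ms (2)
7. 3157.895ms @ 4 + 1578.947ms (2)
8. 4736.842ms @ 6 + 1184.211ms (3/2)
9. 5921.053ms @ 15/2 + 394.737ms (1/2)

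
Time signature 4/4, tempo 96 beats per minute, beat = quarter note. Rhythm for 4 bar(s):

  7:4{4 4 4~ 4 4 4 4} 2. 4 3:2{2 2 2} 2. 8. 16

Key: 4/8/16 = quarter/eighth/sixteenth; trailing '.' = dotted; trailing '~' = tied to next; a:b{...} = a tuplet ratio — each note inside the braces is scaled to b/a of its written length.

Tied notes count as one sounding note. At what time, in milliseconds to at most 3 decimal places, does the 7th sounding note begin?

1. 0.0ms @ 0 + 357.143ms (4/7)
2. 357.143ms @ 4/7 + 357.143ms (4/7)
3. 714.286ms @ 8/7 + 714.286ms (8/7)
4. 1428.571ms @ 16/7 + 357.143ms (4/7)
5. 1785.714ms @ 20/7 + 357.143ms (4/7)
6. 2142.857ms @ 24/7 + 357.143ms (4/7)
7. 2500.0ms @ 4 + 1875.0ms (3)
8. 4375.0ms @ 7 + 625.0ms (1)
9. 5000.0ms @ 8 + 833.333ms (4/3)
10. 5833.333ms @ 28/3 + 833.333ms (4/3)
11. 6666.667ms @ 32/3 + 833.333ms (4/3)
12. 7500.0ms @ 12 + 1875.0ms (3)
13. 9375.0ms @ 15 + 468.75ms (3/4)
14. 9843.75ms @ 63/4 + 156.25ms (1/4)

note 7 onset = 4b = 2500.0ms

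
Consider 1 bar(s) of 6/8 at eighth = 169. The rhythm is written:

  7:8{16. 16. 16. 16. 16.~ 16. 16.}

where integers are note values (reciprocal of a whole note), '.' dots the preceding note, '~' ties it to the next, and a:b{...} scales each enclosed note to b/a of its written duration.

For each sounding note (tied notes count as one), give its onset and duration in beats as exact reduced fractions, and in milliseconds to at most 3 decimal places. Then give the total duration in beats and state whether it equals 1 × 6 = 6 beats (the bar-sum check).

1) 0.0ms=0b +304.311ms=6/7b
2) 304.311ms=6/7b +304.311ms=6/7b
3) 608.622ms=12/7b +304.311ms=6/7b
4) 912.933ms=18/7b +304.311ms=6/7b
5) 1217.244ms=24/7b +608.622ms=12/7b
6) 1825.866ms=36/7b +304.311ms=6/7b
Σ=6b of 6 (169bpm 6/8) — PASS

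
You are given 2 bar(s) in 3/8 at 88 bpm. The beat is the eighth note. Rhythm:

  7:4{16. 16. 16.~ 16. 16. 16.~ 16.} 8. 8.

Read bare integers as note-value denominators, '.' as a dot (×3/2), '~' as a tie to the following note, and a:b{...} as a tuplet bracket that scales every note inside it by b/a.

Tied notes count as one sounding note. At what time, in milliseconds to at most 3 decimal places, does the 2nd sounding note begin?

note 2 onset = 3/7b = 292.208ms

1. 0.0ms @ 0 + 292.208ms (3/7)
2. 292.208ms @ 3/7 + 292.208ms (3/7)
3. 584.416ms @ 6/7 + 584.416ms (6/7)
4. 1168.831ms @ 12/7 + 292.208ms (3/7)
5. 1461.039ms @ 15/7 + 584.416ms (6/7)
6. 2045.455ms @ 3 + 1022.727ms (3/2)
7. 3068.182ms @ 9/2 + 1022.727ms (3/2)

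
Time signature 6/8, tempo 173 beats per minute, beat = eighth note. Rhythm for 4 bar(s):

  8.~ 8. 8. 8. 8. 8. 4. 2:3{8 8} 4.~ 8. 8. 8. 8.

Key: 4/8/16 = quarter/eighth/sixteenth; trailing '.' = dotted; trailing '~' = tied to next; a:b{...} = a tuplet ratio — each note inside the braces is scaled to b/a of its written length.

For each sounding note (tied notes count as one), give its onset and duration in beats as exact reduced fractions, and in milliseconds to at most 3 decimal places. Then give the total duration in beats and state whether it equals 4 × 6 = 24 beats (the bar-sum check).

1) 0.0ms=0b +1040.462ms=3b
2) 1040.462ms=3b +520.231ms=3/2b
3) 1560.694ms=9/2b +520.231ms=3/2b
4) 2080.925ms=6b +520.231ms=3/2b
5) 2601.156ms=15/2b +520.231ms=3/2b
6) 3121.387ms=9b +1040.462ms=3b
7) 4161.85ms=12b +520.231ms=3/2b
8) 4682.081ms=27/2b +520.231ms=3/2b
9) 5202.312ms=15b +1560.694ms=9/2b
10) 6763.006ms=39/2b +520.231ms=3/2b
11) 7283.237ms=21b +520.231ms=3/2b
12) 7803.468ms=45/2b +520.231ms=3/2b
Σ=24b of 24 (173bpm 6/8) — PASS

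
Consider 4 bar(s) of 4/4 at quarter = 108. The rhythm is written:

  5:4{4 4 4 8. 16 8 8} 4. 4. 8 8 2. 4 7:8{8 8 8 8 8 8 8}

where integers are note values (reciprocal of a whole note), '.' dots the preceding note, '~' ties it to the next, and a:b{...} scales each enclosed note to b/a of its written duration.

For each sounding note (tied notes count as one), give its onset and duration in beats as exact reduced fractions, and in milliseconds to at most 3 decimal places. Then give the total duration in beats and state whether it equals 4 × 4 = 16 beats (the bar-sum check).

1) 0.0ms=0b +444.444ms=4/5b
2) 444.444ms=4/5b +444.444ms=4/5b
3) 888.889ms=8/5b +444.444ms=4/5b
4) 1333.333ms=12/5b +333.333ms=3/5b
5) 1666.667ms=3b +111.111ms=1/5b
6) 1777.778ms=16/5b +222.222ms=2/5b
7) 2000.0ms=18/5b +222.222ms=2/5b
8) 2222.222ms=4b +833.333ms=3/2b
9) 3055.556ms=11/2b +833.333ms=3/2b
10) 3888.889ms=7b +277.778ms=1/2b
11) 4166.667ms=15/2b +277.778ms=1/2b
12) 4444.444ms=8b +1666.667ms=3b
13) 6111.111ms=11b +555.556ms=1b
14) 6666.667ms=12b +317.46ms=4/7b
15) 6984.127ms=88/7b +317.46ms=4/7b
16) 7301.587ms=92/7b +317.46ms=4/7b
17) 7619.048ms=96/7b +317.46ms=4/7b
18) 7936.508ms=100/7b +317.46ms=4/7b
19) 8253.968ms=104/7b +317.46ms=4/7b
20) 8571.429ms=108/7b +317.46ms=4/7b
Σ=16b of 16 (108bpm 4/4) — PASS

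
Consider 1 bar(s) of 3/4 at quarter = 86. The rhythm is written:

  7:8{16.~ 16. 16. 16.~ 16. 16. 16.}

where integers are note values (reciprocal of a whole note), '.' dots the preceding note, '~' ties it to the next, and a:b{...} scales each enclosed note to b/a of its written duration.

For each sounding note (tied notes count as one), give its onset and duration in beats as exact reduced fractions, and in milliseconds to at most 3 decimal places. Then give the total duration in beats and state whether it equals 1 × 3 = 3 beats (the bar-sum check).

1) 0.0ms=0b +598.007ms=6/7b
2) 598.007ms=6/7b +299.003ms=3/7b
3) 897.01ms=9/7b +598.007ms=6/7b
4) 1495.017ms=15/7b +299.003ms=3/7b
5) 1794.02ms=18/7b +299.003ms=3/7b
Σ=3b of 3 (86bpm 3/4) — PASS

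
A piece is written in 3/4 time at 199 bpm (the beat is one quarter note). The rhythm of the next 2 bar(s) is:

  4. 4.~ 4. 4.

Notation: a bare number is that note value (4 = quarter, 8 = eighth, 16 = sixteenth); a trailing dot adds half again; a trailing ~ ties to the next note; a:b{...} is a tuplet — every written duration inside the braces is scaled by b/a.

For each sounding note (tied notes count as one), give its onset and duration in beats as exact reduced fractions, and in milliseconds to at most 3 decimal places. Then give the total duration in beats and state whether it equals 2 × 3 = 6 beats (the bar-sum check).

1) 0.0ms=0b +452.261ms=3/2b
2) 452.261ms=3/2b +904.523ms=3b
3) 1356.784ms=9/2b +452.261ms=3/2b
Σ=6b of 6 (199bpm 3/4) — PASS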